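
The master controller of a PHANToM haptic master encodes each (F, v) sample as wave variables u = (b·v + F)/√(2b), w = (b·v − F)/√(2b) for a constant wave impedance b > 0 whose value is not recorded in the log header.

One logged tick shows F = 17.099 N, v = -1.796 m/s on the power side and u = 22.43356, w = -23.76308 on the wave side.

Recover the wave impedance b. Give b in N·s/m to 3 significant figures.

b = 0.274 N·s/m

u + w = -1.3295;  u + w = √(2b)·v, so √(2b) = -1.3295/(-1.796) = 0.7403.
b = (√(2b))²/2 = 0.5480/2 = 0.2740.
(Check via u − w = 2F/√(2b): u − w = 46.1966, 2F/√(2b) = 46.1968.)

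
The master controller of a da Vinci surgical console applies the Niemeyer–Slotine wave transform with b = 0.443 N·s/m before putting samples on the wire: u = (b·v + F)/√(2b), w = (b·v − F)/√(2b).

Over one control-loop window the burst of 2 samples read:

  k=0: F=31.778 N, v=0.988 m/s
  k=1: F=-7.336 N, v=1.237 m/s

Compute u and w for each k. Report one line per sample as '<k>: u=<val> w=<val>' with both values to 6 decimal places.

0: u=34.225555 w=-33.295574
1: u=-7.211499 w=8.375857

k=0: b·v=0.443×0.988=0.437684; √(2b)=0.941276; u=(0.437684+31.778)/0.941276=34.225555, w=(0.437684−31.778)/0.941276=-33.295574
k=1: b·v=0.443×1.237=0.547991; √(2b)=0.941276; u=(0.547991+(-7.336))/0.941276=-7.211499, w=(0.547991−(-7.336))/0.941276=8.375857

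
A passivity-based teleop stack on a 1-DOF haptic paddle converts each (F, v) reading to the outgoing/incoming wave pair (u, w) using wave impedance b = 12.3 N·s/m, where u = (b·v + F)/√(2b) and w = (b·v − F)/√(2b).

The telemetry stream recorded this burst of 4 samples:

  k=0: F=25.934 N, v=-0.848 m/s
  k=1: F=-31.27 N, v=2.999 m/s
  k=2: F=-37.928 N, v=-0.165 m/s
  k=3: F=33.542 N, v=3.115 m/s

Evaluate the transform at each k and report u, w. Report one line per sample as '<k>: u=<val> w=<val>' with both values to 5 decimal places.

0: u=3.12583 w=-7.33177
1: u=1.13264 w=13.74192
2: u=-8.05621 w=7.23784
3: u=14.48767 w=0.96223

k=0: b·v=12.3×(-0.848)=-10.43040; √(2b)=4.95984; u=(-10.43040+25.934)/4.95984=3.12583, w=(-10.43040−25.934)/4.95984=-7.33177
k=1: b·v=12.3×2.999=36.88770; √(2b)=4.95984; u=(36.88770+(-31.27))/4.95984=1.13264, w=(36.88770−(-31.27))/4.95984=13.74192
k=2: b·v=12.3×(-0.165)=-2.02950; √(2b)=4.95984; u=(-2.02950+(-37.928))/4.95984=-8.05621, w=(-2.02950−(-37.928))/4.95984=7.23784
k=3: b·v=12.3×3.115=38.31450; √(2b)=4.95984; u=(38.31450+33.542)/4.95984=14.48767, w=(38.31450−33.542)/4.95984=0.96223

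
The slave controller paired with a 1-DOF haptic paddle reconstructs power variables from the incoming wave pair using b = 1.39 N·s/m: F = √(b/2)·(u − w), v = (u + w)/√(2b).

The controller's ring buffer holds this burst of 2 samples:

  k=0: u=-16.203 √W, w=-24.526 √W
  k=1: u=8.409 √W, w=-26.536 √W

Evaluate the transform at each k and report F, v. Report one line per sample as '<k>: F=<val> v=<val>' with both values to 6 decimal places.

k=0: u−w=8.323000, u+w=-40.729000; √(b/2)=0.833667, √(2b)=1.667333; F=0.833667×8.323=6.938607, v=-40.729000/1.667333=-24.427631
k=1: u−w=34.945000, u+w=-18.127000; √(b/2)=0.833667, √(2b)=1.667333; F=0.833667×34.945=29.132479, v=-18.127000/1.667333=-10.871852

0: F=6.938607 v=-24.427631
1: F=29.132479 v=-10.871852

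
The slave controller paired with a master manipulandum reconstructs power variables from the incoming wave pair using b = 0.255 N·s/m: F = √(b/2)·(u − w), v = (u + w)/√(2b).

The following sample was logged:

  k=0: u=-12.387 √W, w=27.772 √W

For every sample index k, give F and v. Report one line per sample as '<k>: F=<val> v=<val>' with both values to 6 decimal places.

0: F=-14.339631 v=21.543309

k=0: u−w=-40.159000, u+w=15.385000; √(b/2)=0.357071, √(2b)=0.714143; F=0.357071×(-40.159)=-14.339631, v=15.385000/0.714143=21.543309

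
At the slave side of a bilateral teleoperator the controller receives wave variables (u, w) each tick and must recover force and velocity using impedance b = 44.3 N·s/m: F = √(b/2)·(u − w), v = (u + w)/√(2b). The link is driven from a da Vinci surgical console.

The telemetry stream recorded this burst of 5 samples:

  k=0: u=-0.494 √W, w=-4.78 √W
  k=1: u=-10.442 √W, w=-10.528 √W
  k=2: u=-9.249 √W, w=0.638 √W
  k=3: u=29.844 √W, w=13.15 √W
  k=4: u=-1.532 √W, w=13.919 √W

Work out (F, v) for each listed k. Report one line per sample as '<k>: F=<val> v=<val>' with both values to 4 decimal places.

k=0: u−w=4.2860, u+w=-5.2740; √(b/2)=4.7064, √(2b)=9.4128; F=4.7064×4.286=20.1715, v=-5.2740/9.4128=-0.5603
k=1: u−w=0.0860, u+w=-20.9700; √(b/2)=4.7064, √(2b)=9.4128; F=4.7064×0.086=0.4047, v=-20.9700/9.4128=-2.2278
k=2: u−w=-9.8870, u+w=-8.6110; √(b/2)=4.7064, √(2b)=9.4128; F=4.7064×(-9.887)=-46.5320, v=-8.6110/9.4128=-0.9148
k=3: u−w=16.6940, u+w=42.9940; √(b/2)=4.7064, √(2b)=9.4128; F=4.7064×16.694=78.5683, v=42.9940/9.4128=4.5676
k=4: u−w=-15.4510, u+w=12.3870; √(b/2)=4.7064, √(2b)=9.4128; F=4.7064×(-15.451)=-72.7183, v=12.3870/9.4128=1.3160

0: F=20.1715 v=-0.5603
1: F=0.4047 v=-2.2278
2: F=-46.5320 v=-0.9148
3: F=78.5683 v=4.5676
4: F=-72.7183 v=1.3160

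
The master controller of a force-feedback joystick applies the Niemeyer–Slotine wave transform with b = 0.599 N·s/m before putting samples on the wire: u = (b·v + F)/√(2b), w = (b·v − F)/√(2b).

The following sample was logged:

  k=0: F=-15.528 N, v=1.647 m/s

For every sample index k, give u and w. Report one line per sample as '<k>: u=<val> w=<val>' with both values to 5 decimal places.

k=0: b·v=0.599×1.647=0.98655; √(2b)=1.09453; u=(0.98655+(-15.528))/1.09453=-13.28554, w=(0.98655−(-15.528))/1.09453=15.08823

0: u=-13.28554 w=15.08823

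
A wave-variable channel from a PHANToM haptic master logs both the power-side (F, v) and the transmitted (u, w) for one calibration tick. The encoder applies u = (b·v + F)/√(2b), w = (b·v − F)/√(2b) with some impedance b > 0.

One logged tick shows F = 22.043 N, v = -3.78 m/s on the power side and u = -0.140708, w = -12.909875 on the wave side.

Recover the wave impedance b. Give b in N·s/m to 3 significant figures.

u + w = -13.050583;  u + w = √(2b)·v, so √(2b) = -13.050583/(-3.78) = 3.452535.
b = (√(2b))²/2 = 11.919999/2 = 5.960000.
(Check via u − w = 2F/√(2b): u − w = 12.769167, 2F/√(2b) = 12.769167.)

b = 5.96 N·s/m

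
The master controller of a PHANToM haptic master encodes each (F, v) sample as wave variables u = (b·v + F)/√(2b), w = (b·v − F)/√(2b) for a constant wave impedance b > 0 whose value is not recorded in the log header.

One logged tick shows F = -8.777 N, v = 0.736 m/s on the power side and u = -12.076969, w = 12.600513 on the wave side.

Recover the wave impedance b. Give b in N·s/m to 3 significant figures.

b = 0.253 N·s/m

u + w = 0.523544;  u + w = √(2b)·v, so √(2b) = 0.523544/0.736 = 0.711337.
b = (√(2b))²/2 = 0.506000/2 = 0.253000.
(Check via u − w = 2F/√(2b): u − w = -24.677482, 2F/√(2b) = -24.677475.)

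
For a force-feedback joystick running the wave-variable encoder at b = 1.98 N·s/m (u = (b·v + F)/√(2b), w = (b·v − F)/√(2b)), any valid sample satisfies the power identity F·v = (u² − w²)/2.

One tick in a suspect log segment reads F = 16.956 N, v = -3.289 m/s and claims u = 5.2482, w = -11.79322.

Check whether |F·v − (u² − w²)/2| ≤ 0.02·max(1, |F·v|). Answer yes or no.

F·v = 16.956×(-3.289) = -55.76828 W.
(u² − w²)/2 = (27.54360 − 139.08004)/2 = -55.76822 W.
|Δ| = 0.00007;  2% of max(1, |F·v|) = 1.11537.

yes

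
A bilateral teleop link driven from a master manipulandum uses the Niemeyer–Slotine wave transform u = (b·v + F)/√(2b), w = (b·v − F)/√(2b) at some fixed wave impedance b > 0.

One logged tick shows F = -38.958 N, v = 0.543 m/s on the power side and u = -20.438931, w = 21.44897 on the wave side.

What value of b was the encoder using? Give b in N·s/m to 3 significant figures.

u + w = 1.010039;  u + w = √(2b)·v, so √(2b) = 1.010039/0.543 = 1.860109.
b = (√(2b))²/2 = 3.460004/2 = 1.730002.
(Check via u − w = 2F/√(2b): u − w = -41.887901, 2F/√(2b) = -41.887876.)

b = 1.73 N·s/m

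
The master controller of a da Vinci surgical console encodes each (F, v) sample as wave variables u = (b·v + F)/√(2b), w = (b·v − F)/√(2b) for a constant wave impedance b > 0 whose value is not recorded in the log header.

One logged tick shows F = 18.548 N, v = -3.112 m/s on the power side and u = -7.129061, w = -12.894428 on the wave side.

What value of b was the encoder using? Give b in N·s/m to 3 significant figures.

b = 20.7 N·s/m

u + w = -20.023489;  u + w = √(2b)·v, so √(2b) = -20.023489/(-3.112) = 6.434283.
b = (√(2b))²/2 = 41.399999/2 = 20.699999.
(Check via u − w = 2F/√(2b): u − w = 5.765367, 2F/√(2b) = 5.765366.)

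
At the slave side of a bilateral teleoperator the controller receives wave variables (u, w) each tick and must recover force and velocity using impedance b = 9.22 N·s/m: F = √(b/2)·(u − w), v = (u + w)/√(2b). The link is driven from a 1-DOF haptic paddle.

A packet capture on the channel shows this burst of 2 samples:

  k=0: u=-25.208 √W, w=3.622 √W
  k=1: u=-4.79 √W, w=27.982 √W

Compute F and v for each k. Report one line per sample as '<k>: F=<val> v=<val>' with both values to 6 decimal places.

k=0: u−w=-28.830000, u+w=-21.586000; √(b/2)=2.147091, √(2b)=4.294182; F=2.147091×(-28.83)=-61.900635, v=-21.586000/4.294182=-5.026801
k=1: u−w=-32.772000, u+w=23.192000; √(b/2)=2.147091, √(2b)=4.294182; F=2.147091×(-32.772)=-70.364468, v=23.192000/4.294182=5.400796

0: F=-61.900635 v=-5.026801
1: F=-70.364468 v=5.400796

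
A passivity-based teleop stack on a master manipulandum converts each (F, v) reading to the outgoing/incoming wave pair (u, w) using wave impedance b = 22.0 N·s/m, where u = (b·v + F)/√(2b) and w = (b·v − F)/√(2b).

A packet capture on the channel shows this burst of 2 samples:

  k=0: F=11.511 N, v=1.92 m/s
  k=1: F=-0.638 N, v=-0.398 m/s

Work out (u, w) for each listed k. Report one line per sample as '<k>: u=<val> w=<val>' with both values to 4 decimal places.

0: u=8.1033 w=4.6326
1: u=-1.4162 w=-1.2238

k=0: b·v=22.0×1.92=42.2400; √(2b)=6.6332; u=(42.2400+11.511)/6.6332=8.1033, w=(42.2400−11.511)/6.6332=4.6326
k=1: b·v=22.0×(-0.398)=-8.7560; √(2b)=6.6332; u=(-8.7560+(-0.638))/6.6332=-1.4162, w=(-8.7560−(-0.638))/6.6332=-1.2238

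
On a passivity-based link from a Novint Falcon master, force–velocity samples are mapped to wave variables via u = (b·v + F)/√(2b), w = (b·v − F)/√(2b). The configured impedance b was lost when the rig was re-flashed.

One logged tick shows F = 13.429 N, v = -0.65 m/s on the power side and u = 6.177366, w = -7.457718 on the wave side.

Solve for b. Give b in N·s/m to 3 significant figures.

u + w = -1.280352;  u + w = √(2b)·v, so √(2b) = -1.280352/(-0.65) = 1.969772.
b = (√(2b))²/2 = 3.880003/2 = 1.940001.
(Check via u − w = 2F/√(2b): u − w = 13.635084, 2F/√(2b) = 13.635078.)

b = 1.94 N·s/m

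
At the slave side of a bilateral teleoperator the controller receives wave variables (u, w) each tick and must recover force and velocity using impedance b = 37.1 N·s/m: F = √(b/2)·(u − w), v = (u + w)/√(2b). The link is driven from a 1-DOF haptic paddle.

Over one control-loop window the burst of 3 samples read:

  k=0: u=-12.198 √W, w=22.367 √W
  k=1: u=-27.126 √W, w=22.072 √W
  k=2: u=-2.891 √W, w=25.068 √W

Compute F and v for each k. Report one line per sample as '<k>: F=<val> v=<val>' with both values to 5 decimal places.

k=0: u−w=-34.56500, u+w=10.16900; √(b/2)=4.30697, √(2b)=8.61394; F=4.30697×(-34.565)=-148.87046, v=10.16900/8.61394=1.18053
k=1: u−w=-49.19800, u+w=-5.05400; √(b/2)=4.30697, √(2b)=8.61394; F=4.30697×(-49.198)=-211.89436, v=-5.05400/8.61394=-0.58672
k=2: u−w=-27.95900, u+w=22.17700; √(b/2)=4.30697, √(2b)=8.61394; F=4.30697×(-27.959)=-120.41860, v=22.17700/8.61394=2.57455

0: F=-148.87046 v=1.18053
1: F=-211.89436 v=-0.58672
2: F=-120.41860 v=2.57455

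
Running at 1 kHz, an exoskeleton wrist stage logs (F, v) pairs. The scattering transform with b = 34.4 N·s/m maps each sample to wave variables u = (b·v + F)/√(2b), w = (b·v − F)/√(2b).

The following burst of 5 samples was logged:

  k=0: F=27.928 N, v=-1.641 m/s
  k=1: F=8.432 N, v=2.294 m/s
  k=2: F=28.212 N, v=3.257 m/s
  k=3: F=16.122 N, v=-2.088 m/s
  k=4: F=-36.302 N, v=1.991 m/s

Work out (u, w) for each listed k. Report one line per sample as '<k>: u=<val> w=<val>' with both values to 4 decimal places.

0: u=-3.4387 w=-10.1727
1: u=10.5304 w=8.4973
2: u=16.9090 w=10.1065
3: u=-6.7159 w=-10.6032
4: u=3.8807 w=12.6338

k=0: b·v=34.4×(-1.641)=-56.4504; √(2b)=8.2946; u=(-56.4504+27.928)/8.2946=-3.4387, w=(-56.4504−27.928)/8.2946=-10.1727
k=1: b·v=34.4×2.294=78.9136; √(2b)=8.2946; u=(78.9136+8.432)/8.2946=10.5304, w=(78.9136−8.432)/8.2946=8.4973
k=2: b·v=34.4×3.257=112.0408; √(2b)=8.2946; u=(112.0408+28.212)/8.2946=16.9090, w=(112.0408−28.212)/8.2946=10.1065
k=3: b·v=34.4×(-2.088)=-71.8272; √(2b)=8.2946; u=(-71.8272+16.122)/8.2946=-6.7159, w=(-71.8272−16.122)/8.2946=-10.6032
k=4: b·v=34.4×1.991=68.4904; √(2b)=8.2946; u=(68.4904+(-36.302))/8.2946=3.8807, w=(68.4904−(-36.302))/8.2946=12.6338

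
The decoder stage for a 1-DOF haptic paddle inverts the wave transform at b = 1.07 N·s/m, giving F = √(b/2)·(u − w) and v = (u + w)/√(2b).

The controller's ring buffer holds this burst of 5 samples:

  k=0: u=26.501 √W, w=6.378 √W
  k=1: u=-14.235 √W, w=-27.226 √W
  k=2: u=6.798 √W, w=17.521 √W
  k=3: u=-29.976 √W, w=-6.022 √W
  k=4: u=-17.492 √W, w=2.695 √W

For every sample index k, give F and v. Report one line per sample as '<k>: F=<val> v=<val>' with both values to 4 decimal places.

k=0: u−w=20.1230, u+w=32.8790; √(b/2)=0.7314, √(2b)=1.4629; F=0.7314×20.123=14.7187, v=32.8790/1.4629=22.4756
k=1: u−w=12.9910, u+w=-41.4610; √(b/2)=0.7314, √(2b)=1.4629; F=0.7314×12.991=9.5021, v=-41.4610/1.4629=-28.3422
k=2: u−w=-10.7230, u+w=24.3190; √(b/2)=0.7314, √(2b)=1.4629; F=0.7314×(-10.723)=-7.8432, v=24.3190/1.4629=16.6241
k=3: u−w=-23.9540, u+w=-35.9980; √(b/2)=0.7314, √(2b)=1.4629; F=0.7314×(-23.954)=-17.5208, v=-35.9980/1.4629=-24.6077
k=4: u−w=-20.1870, u+w=-14.7970; √(b/2)=0.7314, √(2b)=1.4629; F=0.7314×(-20.187)=-14.7655, v=-14.7970/1.4629=-10.1150

0: F=14.7187 v=22.4756
1: F=9.5021 v=-28.3422
2: F=-7.8432 v=16.6241
3: F=-17.5208 v=-24.6077
4: F=-14.7655 v=-10.1150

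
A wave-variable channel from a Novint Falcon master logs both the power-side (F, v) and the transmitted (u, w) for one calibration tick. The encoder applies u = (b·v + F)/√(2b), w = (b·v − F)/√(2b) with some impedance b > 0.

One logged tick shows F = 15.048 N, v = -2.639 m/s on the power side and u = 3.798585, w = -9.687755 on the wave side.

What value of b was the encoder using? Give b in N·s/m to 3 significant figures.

u + w = -5.889170;  u + w = √(2b)·v, so √(2b) = -5.889170/(-2.639) = 2.231592.
b = (√(2b))²/2 = 4.980001/2 = 2.490000.
(Check via u − w = 2F/√(2b): u − w = 13.486340, 2F/√(2b) = 13.486339.)

b = 2.49 N·s/m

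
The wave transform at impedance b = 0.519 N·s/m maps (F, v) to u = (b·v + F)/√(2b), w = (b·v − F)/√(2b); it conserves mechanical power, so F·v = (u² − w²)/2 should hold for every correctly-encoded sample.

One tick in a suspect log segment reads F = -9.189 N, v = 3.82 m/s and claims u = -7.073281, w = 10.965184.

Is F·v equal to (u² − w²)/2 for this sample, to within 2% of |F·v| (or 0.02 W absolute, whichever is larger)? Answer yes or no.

yes

F·v = (-9.189)×3.82 = -35.101980 W.
(u² − w²)/2 = (50.031304 − 120.235260)/2 = -35.101978 W.
|Δ| = 0.000002;  2% of max(1, |F·v|) = 0.702040.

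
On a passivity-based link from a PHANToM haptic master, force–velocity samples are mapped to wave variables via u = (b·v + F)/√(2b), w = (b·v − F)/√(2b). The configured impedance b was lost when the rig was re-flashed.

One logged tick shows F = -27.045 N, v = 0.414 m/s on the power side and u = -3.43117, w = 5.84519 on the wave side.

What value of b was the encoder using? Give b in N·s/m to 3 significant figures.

b = 17 N·s/m

u + w = 2.4140;  u + w = √(2b)·v, so √(2b) = 2.4140/0.414 = 5.8310.
b = (√(2b))²/2 = 34.0002/2 = 17.0001.
(Check via u − w = 2F/√(2b): u − w = -9.2764, 2F/√(2b) = -9.2763.)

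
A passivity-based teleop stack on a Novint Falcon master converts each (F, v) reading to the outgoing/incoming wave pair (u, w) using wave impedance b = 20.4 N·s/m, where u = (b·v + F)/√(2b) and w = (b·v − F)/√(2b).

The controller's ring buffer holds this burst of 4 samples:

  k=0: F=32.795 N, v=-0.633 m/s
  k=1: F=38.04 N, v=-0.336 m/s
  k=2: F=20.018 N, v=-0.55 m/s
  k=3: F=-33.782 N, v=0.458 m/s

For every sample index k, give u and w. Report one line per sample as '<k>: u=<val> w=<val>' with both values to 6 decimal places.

0: u=3.112617 w=-7.155896
1: u=4.882295 w=-7.028491
2: u=1.377380 w=-4.890499
3: u=-3.826043 w=6.751512

k=0: b·v=20.4×(-0.633)=-12.913200; √(2b)=6.387488; u=(-12.913200+32.795)/6.387488=3.112617, w=(-12.913200−32.795)/6.387488=-7.155896
k=1: b·v=20.4×(-0.336)=-6.854400; √(2b)=6.387488; u=(-6.854400+38.04)/6.387488=4.882295, w=(-6.854400−38.04)/6.387488=-7.028491
k=2: b·v=20.4×(-0.55)=-11.220000; √(2b)=6.387488; u=(-11.220000+20.018)/6.387488=1.377380, w=(-11.220000−20.018)/6.387488=-4.890499
k=3: b·v=20.4×0.458=9.343200; √(2b)=6.387488; u=(9.343200+(-33.782))/6.387488=-3.826043, w=(9.343200−(-33.782))/6.387488=6.751512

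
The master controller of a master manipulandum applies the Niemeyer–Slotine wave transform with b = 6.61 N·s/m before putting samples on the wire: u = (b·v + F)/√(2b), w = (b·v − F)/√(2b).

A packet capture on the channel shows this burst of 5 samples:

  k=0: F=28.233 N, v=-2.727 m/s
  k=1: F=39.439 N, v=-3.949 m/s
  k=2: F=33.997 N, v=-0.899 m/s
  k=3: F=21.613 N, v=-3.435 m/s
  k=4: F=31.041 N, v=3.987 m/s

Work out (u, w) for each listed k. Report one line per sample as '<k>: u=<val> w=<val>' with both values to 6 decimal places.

k=0: b·v=6.61×(-2.727)=-18.025470; √(2b)=3.635932; u=(-18.025470+28.233)/3.635932=2.807404, w=(-18.025470−28.233)/3.635932=-12.722590
k=1: b·v=6.61×(-3.949)=-26.102890; √(2b)=3.635932; u=(-26.102890+39.439)/3.635932=3.667866, w=(-26.102890−39.439)/3.635932=-18.026160
k=2: b·v=6.61×(-0.899)=-5.942390; √(2b)=3.635932; u=(-5.942390+33.997)/3.635932=7.715934, w=(-5.942390−33.997)/3.635932=-10.984637
k=3: b·v=6.61×(-3.435)=-22.705350; √(2b)=3.635932; u=(-22.705350+21.613)/3.635932=-0.300432, w=(-22.705350−21.613)/3.635932=-12.188994
k=4: b·v=6.61×3.987=26.354070; √(2b)=3.635932; u=(26.354070+31.041)/3.635932=15.785519, w=(26.354070−31.041)/3.635932=-1.289059

0: u=2.807404 w=-12.722590
1: u=3.667866 w=-18.026160
2: u=7.715934 w=-10.984637
3: u=-0.300432 w=-12.188994
4: u=15.785519 w=-1.289059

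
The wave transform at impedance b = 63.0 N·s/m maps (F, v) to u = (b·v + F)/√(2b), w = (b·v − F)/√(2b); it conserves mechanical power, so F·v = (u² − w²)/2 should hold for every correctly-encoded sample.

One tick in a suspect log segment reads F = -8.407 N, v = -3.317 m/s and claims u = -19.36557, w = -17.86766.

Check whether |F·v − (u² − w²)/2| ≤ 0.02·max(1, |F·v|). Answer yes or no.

F·v = (-8.407)×(-3.317) = 27.88602 W.
(u² − w²)/2 = (375.02530 − 319.25327)/2 = 27.88601 W.
|Δ| = 0.00001;  2% of max(1, |F·v|) = 0.55772.

yes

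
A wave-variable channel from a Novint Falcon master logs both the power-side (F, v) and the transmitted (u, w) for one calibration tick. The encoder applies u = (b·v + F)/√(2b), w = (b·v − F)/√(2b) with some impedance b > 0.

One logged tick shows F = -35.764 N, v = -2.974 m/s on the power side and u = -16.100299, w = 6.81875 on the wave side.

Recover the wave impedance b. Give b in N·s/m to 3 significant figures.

b = 4.87 N·s/m

u + w = -9.281549;  u + w = √(2b)·v, so √(2b) = -9.281549/(-2.974) = 3.120897.
b = (√(2b))²/2 = 9.740001/2 = 4.870000.
(Check via u − w = 2F/√(2b): u − w = -22.919049, 2F/√(2b) = -22.919049.)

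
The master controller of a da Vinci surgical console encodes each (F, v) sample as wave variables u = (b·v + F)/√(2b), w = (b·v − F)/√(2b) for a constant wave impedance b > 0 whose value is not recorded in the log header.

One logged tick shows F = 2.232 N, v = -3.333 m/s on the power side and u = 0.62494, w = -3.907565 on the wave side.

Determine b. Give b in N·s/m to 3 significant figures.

b = 0.485 N·s/m

u + w = -3.282625;  u + w = √(2b)·v, so √(2b) = -3.282625/(-3.333) = 0.984886.
b = (√(2b))²/2 = 0.970000/2 = 0.485000.
(Check via u − w = 2F/√(2b): u − w = 4.532505, 2F/√(2b) = 4.532504.)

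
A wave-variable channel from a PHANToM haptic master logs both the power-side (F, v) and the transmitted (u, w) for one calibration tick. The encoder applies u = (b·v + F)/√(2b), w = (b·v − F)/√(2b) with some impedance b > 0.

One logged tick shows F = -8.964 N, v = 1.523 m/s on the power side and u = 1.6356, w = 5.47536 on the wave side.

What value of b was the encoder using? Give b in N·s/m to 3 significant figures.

b = 10.9 N·s/m

u + w = 7.11096;  u + w = √(2b)·v, so √(2b) = 7.11096/1.523 = 4.66905.
b = (√(2b))²/2 = 21.80001/2 = 10.90000.
(Check via u − w = 2F/√(2b): u − w = -3.83976, 2F/√(2b) = -3.83975.)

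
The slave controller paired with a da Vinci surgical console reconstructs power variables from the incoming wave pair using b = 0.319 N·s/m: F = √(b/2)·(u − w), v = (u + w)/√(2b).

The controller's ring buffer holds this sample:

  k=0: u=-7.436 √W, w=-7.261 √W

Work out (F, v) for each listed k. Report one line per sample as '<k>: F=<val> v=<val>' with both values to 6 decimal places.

k=0: u−w=-0.175000, u+w=-14.697000; √(b/2)=0.399375, √(2b)=0.798749; F=0.399375×(-0.175)=-0.069891, v=-14.697000/0.798749=-18.400023

0: F=-0.069891 v=-18.400023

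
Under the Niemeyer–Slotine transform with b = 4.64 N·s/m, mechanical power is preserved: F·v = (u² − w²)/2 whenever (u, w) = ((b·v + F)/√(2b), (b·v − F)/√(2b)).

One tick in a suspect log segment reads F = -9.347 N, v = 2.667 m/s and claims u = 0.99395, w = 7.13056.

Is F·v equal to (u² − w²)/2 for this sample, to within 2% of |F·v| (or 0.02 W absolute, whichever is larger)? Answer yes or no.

F·v = (-9.347)×2.667 = -24.9284 W.
(u² − w²)/2 = (0.9879 − 50.8449)/2 = -24.9285 W.
|Δ| = 0.0000;  2% of max(1, |F·v|) = 0.4986.

yes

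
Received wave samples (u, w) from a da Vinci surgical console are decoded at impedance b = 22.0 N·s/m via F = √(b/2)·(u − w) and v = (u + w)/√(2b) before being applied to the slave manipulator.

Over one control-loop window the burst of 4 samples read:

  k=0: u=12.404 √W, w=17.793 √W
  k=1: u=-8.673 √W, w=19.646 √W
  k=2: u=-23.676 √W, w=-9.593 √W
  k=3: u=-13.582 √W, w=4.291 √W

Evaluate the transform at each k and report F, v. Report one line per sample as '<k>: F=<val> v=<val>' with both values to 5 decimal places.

0: F=-17.87329 v=4.55237
1: F=-93.92350 v=1.65424
2: F=-46.70803 v=-5.01549
3: F=-59.27803 v=-1.40067

k=0: u−w=-5.38900, u+w=30.19700; √(b/2)=3.31662, √(2b)=6.63325; F=3.31662×(-5.389)=-17.87329, v=30.19700/6.63325=4.55237
k=1: u−w=-28.31900, u+w=10.97300; √(b/2)=3.31662, √(2b)=6.63325; F=3.31662×(-28.319)=-93.92350, v=10.97300/6.63325=1.65424
k=2: u−w=-14.08300, u+w=-33.26900; √(b/2)=3.31662, √(2b)=6.63325; F=3.31662×(-14.083)=-46.70803, v=-33.26900/6.63325=-5.01549
k=3: u−w=-17.87300, u+w=-9.29100; √(b/2)=3.31662, √(2b)=6.63325; F=3.31662×(-17.873)=-59.27803, v=-9.29100/6.63325=-1.40067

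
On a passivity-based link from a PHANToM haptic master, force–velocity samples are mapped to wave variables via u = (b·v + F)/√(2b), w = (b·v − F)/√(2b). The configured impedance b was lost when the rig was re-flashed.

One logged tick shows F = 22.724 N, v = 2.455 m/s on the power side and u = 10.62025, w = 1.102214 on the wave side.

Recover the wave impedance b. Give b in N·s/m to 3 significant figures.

b = 11.4 N·s/m

u + w = 11.722464;  u + w = √(2b)·v, so √(2b) = 11.722464/2.455 = 4.774934.
b = (√(2b))²/2 = 22.799999/2 = 11.399999.
(Check via u − w = 2F/√(2b): u − w = 9.518036, 2F/√(2b) = 9.518036.)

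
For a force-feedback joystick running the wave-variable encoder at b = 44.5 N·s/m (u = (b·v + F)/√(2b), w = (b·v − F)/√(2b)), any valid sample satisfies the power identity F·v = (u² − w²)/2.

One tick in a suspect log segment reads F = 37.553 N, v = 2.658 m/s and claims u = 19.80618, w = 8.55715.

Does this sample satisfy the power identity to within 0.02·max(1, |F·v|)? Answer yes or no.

F·v = 37.553×2.658 = 99.81587 W.
(u² − w²)/2 = (392.28477 − 73.22482)/2 = 159.52998 W.
|Δ| = 59.71410;  2% of max(1, |F·v|) = 1.99632.

no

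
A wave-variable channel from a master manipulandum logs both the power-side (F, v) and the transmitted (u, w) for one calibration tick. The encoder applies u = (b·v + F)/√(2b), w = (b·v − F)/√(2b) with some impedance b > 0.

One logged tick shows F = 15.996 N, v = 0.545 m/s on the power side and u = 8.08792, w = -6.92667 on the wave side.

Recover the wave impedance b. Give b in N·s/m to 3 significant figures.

u + w = 1.1613;  u + w = √(2b)·v, so √(2b) = 1.1613/0.545 = 2.1307.
b = (√(2b))²/2 = 4.5400/2 = 2.2700.
(Check via u − w = 2F/√(2b): u − w = 15.0146, 2F/√(2b) = 15.0145.)

b = 2.27 N·s/m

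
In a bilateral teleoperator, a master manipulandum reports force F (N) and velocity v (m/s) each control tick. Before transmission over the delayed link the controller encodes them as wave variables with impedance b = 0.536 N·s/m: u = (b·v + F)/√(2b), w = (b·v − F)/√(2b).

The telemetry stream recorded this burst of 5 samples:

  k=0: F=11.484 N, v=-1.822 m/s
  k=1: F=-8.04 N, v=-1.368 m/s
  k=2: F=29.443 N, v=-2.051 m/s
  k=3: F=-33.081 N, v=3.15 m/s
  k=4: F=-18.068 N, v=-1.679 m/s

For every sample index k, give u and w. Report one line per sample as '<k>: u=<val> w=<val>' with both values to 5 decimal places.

k=0: b·v=0.536×(-1.822)=-0.97659; √(2b)=1.03537; u=(-0.97659+11.484)/1.03537=10.14841, w=(-0.97659−11.484)/1.03537=-12.03487
k=1: b·v=0.536×(-1.368)=-0.73325; √(2b)=1.03537; u=(-0.73325+(-8.04))/1.03537=-8.47350, w=(-0.73325−(-8.04))/1.03537=7.05711
k=2: b·v=0.536×(-2.051)=-1.09934; √(2b)=1.03537; u=(-1.09934+29.443)/1.03537=27.37528, w=(-1.09934−29.443)/1.03537=-29.49883
k=3: b·v=0.536×3.15=1.68840; √(2b)=1.03537; u=(1.68840+(-33.081))/1.03537=-30.32005, w=(1.68840−(-33.081))/1.03537=33.58148
k=4: b·v=0.536×(-1.679)=-0.89994; √(2b)=1.03537; u=(-0.89994+(-18.068))/1.03537=-18.31989, w=(-0.89994−(-18.068))/1.03537=16.58150

0: u=10.14841 w=-12.03487
1: u=-8.47350 w=7.05711
2: u=27.37528 w=-29.49883
3: u=-30.32005 w=33.58148
4: u=-18.31989 w=16.58150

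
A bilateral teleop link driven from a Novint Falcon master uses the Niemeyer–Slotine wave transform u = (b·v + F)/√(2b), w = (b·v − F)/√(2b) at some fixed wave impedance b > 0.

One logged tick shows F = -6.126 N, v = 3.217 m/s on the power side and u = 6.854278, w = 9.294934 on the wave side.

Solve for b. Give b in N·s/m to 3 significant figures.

u + w = 16.149212;  u + w = √(2b)·v, so √(2b) = 16.149212/3.217 = 5.019960.
b = (√(2b))²/2 = 25.200001/2 = 12.600000.
(Check via u − w = 2F/√(2b): u − w = -2.440656, 2F/√(2b) = -2.440657.)

b = 12.6 N·s/m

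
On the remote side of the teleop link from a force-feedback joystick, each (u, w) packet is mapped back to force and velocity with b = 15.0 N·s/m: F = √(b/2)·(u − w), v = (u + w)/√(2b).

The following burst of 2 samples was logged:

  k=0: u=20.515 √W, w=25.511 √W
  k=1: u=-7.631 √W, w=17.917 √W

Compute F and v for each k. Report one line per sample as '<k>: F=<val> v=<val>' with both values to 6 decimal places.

k=0: u−w=-4.996000, u+w=46.026000; √(b/2)=2.738613, √(2b)=5.477226; F=2.738613×(-4.996)=-13.682109, v=46.026000/5.477226=8.403159
k=1: u−w=-25.548000, u+w=10.286000; √(b/2)=2.738613, √(2b)=5.477226; F=2.738613×(-25.548)=-69.966079, v=10.286000/5.477226=1.877958

0: F=-13.682109 v=8.403159
1: F=-69.966079 v=1.877958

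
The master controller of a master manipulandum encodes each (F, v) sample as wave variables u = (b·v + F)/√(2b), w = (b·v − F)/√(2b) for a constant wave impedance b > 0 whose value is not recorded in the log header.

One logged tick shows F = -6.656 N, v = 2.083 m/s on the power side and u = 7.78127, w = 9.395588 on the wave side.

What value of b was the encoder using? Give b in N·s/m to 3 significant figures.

u + w = 17.176858;  u + w = √(2b)·v, so √(2b) = 17.176858/2.083 = 8.246211.
b = (√(2b))²/2 = 68.000000/2 = 34.000000.
(Check via u − w = 2F/√(2b): u − w = -1.614318, 2F/√(2b) = -1.614317.)

b = 34 N·s/m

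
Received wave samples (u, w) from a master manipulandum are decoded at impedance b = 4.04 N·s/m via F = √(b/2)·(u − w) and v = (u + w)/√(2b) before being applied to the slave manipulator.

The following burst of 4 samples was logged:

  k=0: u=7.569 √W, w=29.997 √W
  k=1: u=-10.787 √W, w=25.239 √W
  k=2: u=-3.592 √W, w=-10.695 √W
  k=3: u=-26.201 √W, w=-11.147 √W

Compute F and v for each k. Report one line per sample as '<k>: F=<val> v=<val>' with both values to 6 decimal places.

0: F=-31.876177 v=13.215673
1: F=-51.202566 v=5.084196
2: F=10.095260 v=-5.026149
3: F=-21.395754 v=-13.138981

k=0: u−w=-22.428000, u+w=37.566000; √(b/2)=1.421267, √(2b)=2.842534; F=1.421267×(-22.428)=-31.876177, v=37.566000/2.842534=13.215673
k=1: u−w=-36.026000, u+w=14.452000; √(b/2)=1.421267, √(2b)=2.842534; F=1.421267×(-36.026)=-51.202566, v=14.452000/2.842534=5.084196
k=2: u−w=7.103000, u+w=-14.287000; √(b/2)=1.421267, √(2b)=2.842534; F=1.421267×7.103=10.095260, v=-14.287000/2.842534=-5.026149
k=3: u−w=-15.054000, u+w=-37.348000; √(b/2)=1.421267, √(2b)=2.842534; F=1.421267×(-15.054)=-21.395754, v=-37.348000/2.842534=-13.138981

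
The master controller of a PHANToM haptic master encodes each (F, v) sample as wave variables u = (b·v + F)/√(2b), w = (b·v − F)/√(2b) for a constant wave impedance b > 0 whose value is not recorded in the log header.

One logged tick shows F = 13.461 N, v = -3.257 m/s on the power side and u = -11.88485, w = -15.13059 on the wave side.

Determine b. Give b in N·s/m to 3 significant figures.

u + w = -27.0154;  u + w = √(2b)·v, so √(2b) = -27.0154/(-3.257) = 8.2946.
b = (√(2b))²/2 = 68.8000/2 = 34.4000.
(Check via u − w = 2F/√(2b): u − w = 3.2457, 2F/√(2b) = 3.2457.)

b = 34.4 N·s/m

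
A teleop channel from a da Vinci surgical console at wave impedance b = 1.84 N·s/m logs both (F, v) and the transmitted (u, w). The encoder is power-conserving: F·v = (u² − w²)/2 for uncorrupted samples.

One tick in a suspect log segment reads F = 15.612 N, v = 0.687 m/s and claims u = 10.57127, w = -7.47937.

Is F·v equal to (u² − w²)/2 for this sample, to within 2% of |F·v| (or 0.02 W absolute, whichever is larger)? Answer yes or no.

F·v = 15.612×0.687 = 10.7254 W.
(u² − w²)/2 = (111.7517 − 55.9410)/2 = 27.9054 W.
|Δ| = 17.1799;  2% of max(1, |F·v|) = 0.2145.

no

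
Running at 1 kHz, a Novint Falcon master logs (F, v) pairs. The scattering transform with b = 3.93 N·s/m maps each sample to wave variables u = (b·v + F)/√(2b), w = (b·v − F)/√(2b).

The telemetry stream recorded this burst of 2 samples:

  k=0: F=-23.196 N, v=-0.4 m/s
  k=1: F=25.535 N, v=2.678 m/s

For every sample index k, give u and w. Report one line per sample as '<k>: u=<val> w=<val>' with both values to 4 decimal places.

0: u=-8.8345 w=7.7130
1: u=12.8620 w=-5.3541

k=0: b·v=3.93×(-0.4)=-1.5720; √(2b)=2.8036; u=(-1.5720+(-23.196))/2.8036=-8.8345, w=(-1.5720−(-23.196))/2.8036=7.7130
k=1: b·v=3.93×2.678=10.5245; √(2b)=2.8036; u=(10.5245+25.535)/2.8036=12.8620, w=(10.5245−25.535)/2.8036=-5.3541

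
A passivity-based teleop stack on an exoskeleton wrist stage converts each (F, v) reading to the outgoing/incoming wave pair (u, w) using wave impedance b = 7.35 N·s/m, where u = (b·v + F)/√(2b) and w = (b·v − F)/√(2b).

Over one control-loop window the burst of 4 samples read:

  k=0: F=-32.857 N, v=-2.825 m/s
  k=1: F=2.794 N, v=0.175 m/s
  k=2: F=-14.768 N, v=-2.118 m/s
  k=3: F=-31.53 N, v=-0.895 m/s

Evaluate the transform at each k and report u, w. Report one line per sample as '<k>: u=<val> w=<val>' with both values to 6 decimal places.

0: u=-13.985378 w=3.154165
1: u=1.064212 w=-0.393252
2: u=-7.912061 w=-0.208474
3: u=-9.939404 w=6.507922

k=0: b·v=7.35×(-2.825)=-20.763750; √(2b)=3.834058; u=(-20.763750+(-32.857))/3.834058=-13.985378, w=(-20.763750−(-32.857))/3.834058=3.154165
k=1: b·v=7.35×0.175=1.286250; √(2b)=3.834058; u=(1.286250+2.794)/3.834058=1.064212, w=(1.286250−2.794)/3.834058=-0.393252
k=2: b·v=7.35×(-2.118)=-15.567300; √(2b)=3.834058; u=(-15.567300+(-14.768))/3.834058=-7.912061, w=(-15.567300−(-14.768))/3.834058=-0.208474
k=3: b·v=7.35×(-0.895)=-6.578250; √(2b)=3.834058; u=(-6.578250+(-31.53))/3.834058=-9.939404, w=(-6.578250−(-31.53))/3.834058=6.507922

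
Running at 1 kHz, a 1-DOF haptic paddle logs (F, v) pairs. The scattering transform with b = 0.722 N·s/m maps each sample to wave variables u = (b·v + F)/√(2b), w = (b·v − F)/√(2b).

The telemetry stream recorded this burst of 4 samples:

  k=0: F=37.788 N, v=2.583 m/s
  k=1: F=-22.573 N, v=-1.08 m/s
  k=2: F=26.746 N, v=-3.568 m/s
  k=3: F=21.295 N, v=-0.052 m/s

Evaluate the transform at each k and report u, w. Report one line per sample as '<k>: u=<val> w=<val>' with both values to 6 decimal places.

0: u=32.998306 w=-29.894404
1: u=-19.433661 w=18.135862
2: u=20.113670 w=-24.401213
3: u=17.689994 w=-17.752481

k=0: b·v=0.722×2.583=1.864926; √(2b)=1.201666; u=(1.864926+37.788)/1.201666=32.998306, w=(1.864926−37.788)/1.201666=-29.894404
k=1: b·v=0.722×(-1.08)=-0.779760; √(2b)=1.201666; u=(-0.779760+(-22.573))/1.201666=-19.433661, w=(-0.779760−(-22.573))/1.201666=18.135862
k=2: b·v=0.722×(-3.568)=-2.576096; √(2b)=1.201666; u=(-2.576096+26.746)/1.201666=20.113670, w=(-2.576096−26.746)/1.201666=-24.401213
k=3: b·v=0.722×(-0.052)=-0.037544; √(2b)=1.201666; u=(-0.037544+21.295)/1.201666=17.689994, w=(-0.037544−21.295)/1.201666=-17.752481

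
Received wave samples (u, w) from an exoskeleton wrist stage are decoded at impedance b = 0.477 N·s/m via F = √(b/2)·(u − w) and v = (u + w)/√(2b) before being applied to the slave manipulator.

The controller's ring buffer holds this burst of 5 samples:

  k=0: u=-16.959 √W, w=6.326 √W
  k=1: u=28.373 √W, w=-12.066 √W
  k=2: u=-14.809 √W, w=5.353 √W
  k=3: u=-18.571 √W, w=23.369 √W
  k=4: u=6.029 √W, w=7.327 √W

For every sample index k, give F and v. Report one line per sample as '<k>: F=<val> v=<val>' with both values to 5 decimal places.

k=0: u−w=-23.28500, u+w=-10.63300; √(b/2)=0.48836, √(2b)=0.97673; F=0.48836×(-23.285)=-11.37157, v=-10.63300/0.97673=-10.88633
k=1: u−w=40.43900, u+w=16.30700; √(b/2)=0.48836, √(2b)=0.97673; F=0.48836×40.439=19.74898, v=16.30700/0.97673=16.69552
k=2: u−w=-20.16200, u+w=-9.45600; √(b/2)=0.48836, √(2b)=0.97673; F=0.48836×(-20.162)=-9.84641, v=-9.45600/0.97673=-9.68129
k=3: u−w=-41.94000, u+w=4.79800; √(b/2)=0.48836, √(2b)=0.97673; F=0.48836×(-41.94)=-20.48201, v=4.79800/0.97673=4.91231
k=4: u−w=-1.29800, u+w=13.35600; √(b/2)=0.48836, √(2b)=0.97673; F=0.48836×(-1.298)=-0.63390, v=13.35600/0.97673=13.67421

0: F=-11.37157 v=-10.88633
1: F=19.74898 v=16.69552
2: F=-9.84641 v=-9.68129
3: F=-20.48201 v=4.91231
4: F=-0.63390 v=13.67421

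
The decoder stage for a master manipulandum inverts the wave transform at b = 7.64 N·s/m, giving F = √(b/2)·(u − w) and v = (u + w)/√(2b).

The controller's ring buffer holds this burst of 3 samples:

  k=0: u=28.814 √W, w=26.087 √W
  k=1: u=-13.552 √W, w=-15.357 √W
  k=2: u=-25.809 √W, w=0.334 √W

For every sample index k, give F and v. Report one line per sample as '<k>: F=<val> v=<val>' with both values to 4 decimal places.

0: F=5.3299 v=14.0449
1: F=3.5278 v=-7.3956
2: F=-51.0960 v=-6.5171

k=0: u−w=2.7270, u+w=54.9010; √(b/2)=1.9545, √(2b)=3.9090; F=1.9545×2.727=5.3299, v=54.9010/3.9090=14.0449
k=1: u−w=1.8050, u+w=-28.9090; √(b/2)=1.9545, √(2b)=3.9090; F=1.9545×1.805=3.5278, v=-28.9090/3.9090=-7.3956
k=2: u−w=-26.1430, u+w=-25.4750; √(b/2)=1.9545, √(2b)=3.9090; F=1.9545×(-26.143)=-51.0960, v=-25.4750/3.9090=-6.5171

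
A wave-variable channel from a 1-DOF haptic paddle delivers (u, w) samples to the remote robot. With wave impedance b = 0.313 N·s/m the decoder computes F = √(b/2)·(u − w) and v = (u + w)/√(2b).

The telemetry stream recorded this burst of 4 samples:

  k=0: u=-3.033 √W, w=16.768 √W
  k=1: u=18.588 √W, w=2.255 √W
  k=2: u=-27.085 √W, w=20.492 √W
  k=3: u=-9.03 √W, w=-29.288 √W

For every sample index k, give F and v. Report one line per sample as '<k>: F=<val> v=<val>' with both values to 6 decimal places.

0: F=-7.833292 v=17.359671
1: F=6.461348 v=26.343475
2: F=-18.821500 v=-8.332895
3: F=8.014081 v=-48.430134

k=0: u−w=-19.801000, u+w=13.735000; √(b/2)=0.395601, √(2b)=0.791202; F=0.395601×(-19.801)=-7.833292, v=13.735000/0.791202=17.359671
k=1: u−w=16.333000, u+w=20.843000; √(b/2)=0.395601, √(2b)=0.791202; F=0.395601×16.333=6.461348, v=20.843000/0.791202=26.343475
k=2: u−w=-47.577000, u+w=-6.593000; √(b/2)=0.395601, √(2b)=0.791202; F=0.395601×(-47.577)=-18.821500, v=-6.593000/0.791202=-8.332895
k=3: u−w=20.258000, u+w=-38.318000; √(b/2)=0.395601, √(2b)=0.791202; F=0.395601×20.258=8.014081, v=-38.318000/0.791202=-48.430134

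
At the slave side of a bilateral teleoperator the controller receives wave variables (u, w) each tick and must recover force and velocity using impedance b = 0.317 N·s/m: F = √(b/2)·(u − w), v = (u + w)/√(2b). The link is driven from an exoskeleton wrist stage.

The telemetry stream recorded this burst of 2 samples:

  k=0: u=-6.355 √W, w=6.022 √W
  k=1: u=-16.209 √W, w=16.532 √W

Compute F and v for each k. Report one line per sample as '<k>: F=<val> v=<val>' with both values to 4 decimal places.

0: F=-4.9275 v=-0.4182
1: F=-13.0349 v=0.4057

k=0: u−w=-12.3770, u+w=-0.3330; √(b/2)=0.3981, √(2b)=0.7962; F=0.3981×(-12.377)=-4.9275, v=-0.3330/0.7962=-0.4182
k=1: u−w=-32.7410, u+w=0.3230; √(b/2)=0.3981, √(2b)=0.7962; F=0.3981×(-32.741)=-13.0349, v=0.3230/0.7962=0.4057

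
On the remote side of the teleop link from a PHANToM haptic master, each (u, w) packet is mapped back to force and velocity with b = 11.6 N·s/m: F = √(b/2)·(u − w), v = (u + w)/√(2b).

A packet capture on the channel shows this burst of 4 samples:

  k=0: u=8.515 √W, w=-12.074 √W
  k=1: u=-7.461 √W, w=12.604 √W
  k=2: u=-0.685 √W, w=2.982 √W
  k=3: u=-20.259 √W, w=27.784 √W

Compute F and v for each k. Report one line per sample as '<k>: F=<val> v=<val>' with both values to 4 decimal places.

k=0: u−w=20.5890, u+w=-3.5590; √(b/2)=2.4083, √(2b)=4.8166; F=2.4083×20.589=49.5849, v=-3.5590/4.8166=-0.7389
k=1: u−w=-20.0650, u+w=5.1430; √(b/2)=2.4083, √(2b)=4.8166; F=2.4083×(-20.065)=-48.3229, v=5.1430/4.8166=1.0678
k=2: u−w=-3.6670, u+w=2.2970; √(b/2)=2.4083, √(2b)=4.8166; F=2.4083×(-3.667)=-8.8313, v=2.2970/4.8166=0.4769
k=3: u−w=-48.0430, u+w=7.5250; √(b/2)=2.4083, √(2b)=4.8166; F=2.4083×(-48.043)=-115.7029, v=7.5250/4.8166=1.5623

0: F=49.5849 v=-0.7389
1: F=-48.3229 v=1.0678
2: F=-8.8313 v=0.4769
3: F=-115.7029 v=1.5623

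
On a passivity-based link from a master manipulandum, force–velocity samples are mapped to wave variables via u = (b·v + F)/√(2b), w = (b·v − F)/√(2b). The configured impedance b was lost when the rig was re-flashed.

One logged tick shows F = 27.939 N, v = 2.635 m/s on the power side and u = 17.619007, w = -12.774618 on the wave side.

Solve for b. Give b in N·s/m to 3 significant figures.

b = 1.69 N·s/m

u + w = 4.844389;  u + w = √(2b)·v, so √(2b) = 4.844389/2.635 = 1.838478.
b = (√(2b))²/2 = 3.380001/2 = 1.690000.
(Check via u − w = 2F/√(2b): u − w = 30.393625, 2F/√(2b) = 30.393622.)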